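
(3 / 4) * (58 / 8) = 5.44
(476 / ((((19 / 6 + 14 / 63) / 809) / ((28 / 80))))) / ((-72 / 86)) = -28977571 / 610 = -47504.21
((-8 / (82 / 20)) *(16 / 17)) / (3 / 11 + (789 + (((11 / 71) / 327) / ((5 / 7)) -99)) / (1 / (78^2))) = -544825600 / 1245429235046697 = -0.00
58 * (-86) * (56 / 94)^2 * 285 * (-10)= 11145187200 / 2209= 5045354.10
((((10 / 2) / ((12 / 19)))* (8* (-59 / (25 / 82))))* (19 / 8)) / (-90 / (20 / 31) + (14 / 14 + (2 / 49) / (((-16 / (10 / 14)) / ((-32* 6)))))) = 299527837 / 1421565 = 210.70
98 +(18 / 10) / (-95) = 46541 / 475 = 97.98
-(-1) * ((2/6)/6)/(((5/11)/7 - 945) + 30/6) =-77/1302750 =-0.00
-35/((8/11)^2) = -4235/64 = -66.17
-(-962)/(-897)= -1.07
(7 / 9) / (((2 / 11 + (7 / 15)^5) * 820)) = 1299375 / 279394828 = 0.00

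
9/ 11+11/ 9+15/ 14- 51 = -66373/ 1386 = -47.89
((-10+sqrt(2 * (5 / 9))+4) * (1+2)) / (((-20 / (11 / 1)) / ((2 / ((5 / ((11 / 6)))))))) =363 / 50 - 121 * sqrt(10) / 300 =5.98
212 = 212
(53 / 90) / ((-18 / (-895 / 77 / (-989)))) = -9487 / 24673572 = -0.00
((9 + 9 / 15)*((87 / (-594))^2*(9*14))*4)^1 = 188384 / 1815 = 103.79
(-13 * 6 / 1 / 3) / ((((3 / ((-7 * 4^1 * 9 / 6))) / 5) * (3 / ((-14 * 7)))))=-178360 / 3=-59453.33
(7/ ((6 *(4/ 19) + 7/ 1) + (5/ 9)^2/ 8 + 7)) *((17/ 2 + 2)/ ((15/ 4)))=1206576/ 941975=1.28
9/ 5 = 1.80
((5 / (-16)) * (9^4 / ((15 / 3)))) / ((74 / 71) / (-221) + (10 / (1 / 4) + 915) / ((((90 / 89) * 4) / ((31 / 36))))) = -16677681462 / 8268478771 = -2.02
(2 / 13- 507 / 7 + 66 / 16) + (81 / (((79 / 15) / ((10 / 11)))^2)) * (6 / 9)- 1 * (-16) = -50.54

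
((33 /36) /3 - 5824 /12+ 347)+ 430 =10511 /36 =291.97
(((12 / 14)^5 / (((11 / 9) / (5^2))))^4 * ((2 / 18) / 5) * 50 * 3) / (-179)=-31234447298506752000000000 / 209114704184537377888739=-149.37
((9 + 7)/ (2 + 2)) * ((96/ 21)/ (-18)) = -64/ 63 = -1.02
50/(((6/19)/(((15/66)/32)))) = 2375/2112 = 1.12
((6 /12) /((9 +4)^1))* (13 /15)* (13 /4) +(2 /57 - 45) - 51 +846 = 570109 /760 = 750.14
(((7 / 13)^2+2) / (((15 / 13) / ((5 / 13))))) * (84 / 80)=2709 / 3380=0.80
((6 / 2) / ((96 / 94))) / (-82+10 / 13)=-611 / 16896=-0.04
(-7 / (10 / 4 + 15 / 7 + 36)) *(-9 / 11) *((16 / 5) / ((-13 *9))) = -1568 / 406835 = -0.00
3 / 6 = 1 / 2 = 0.50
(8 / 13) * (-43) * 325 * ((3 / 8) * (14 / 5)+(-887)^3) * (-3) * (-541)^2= -5269690331148961110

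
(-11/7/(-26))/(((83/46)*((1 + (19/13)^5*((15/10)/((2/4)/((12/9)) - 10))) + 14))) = 79485263/33127808841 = 0.00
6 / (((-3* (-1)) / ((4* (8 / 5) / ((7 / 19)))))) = 1216 / 35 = 34.74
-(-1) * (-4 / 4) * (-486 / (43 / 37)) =17982 / 43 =418.19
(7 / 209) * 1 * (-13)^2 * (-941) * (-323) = 18924451 / 11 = 1720404.64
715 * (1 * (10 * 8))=57200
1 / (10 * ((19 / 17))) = 17 / 190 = 0.09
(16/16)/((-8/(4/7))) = -1/14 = -0.07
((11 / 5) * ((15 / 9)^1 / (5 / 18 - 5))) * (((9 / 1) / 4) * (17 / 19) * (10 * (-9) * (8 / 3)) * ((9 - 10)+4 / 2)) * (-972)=-6928416 / 19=-364653.47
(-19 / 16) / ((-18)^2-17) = -19 / 4912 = -0.00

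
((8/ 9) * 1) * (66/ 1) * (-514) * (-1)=90464/ 3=30154.67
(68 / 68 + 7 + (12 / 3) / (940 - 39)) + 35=38747 / 901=43.00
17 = 17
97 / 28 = 3.46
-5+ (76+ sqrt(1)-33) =39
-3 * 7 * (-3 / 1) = 63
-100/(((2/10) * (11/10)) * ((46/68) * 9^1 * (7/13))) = -2210000/15939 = -138.65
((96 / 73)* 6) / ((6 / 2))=2.63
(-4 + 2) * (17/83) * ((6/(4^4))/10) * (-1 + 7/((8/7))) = -2091/424960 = -0.00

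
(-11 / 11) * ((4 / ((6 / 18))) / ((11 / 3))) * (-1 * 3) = 9.82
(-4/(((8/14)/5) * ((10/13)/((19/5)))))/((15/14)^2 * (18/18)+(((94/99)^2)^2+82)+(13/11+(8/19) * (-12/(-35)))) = -309254087340198/152546713116683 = -2.03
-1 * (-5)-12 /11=43 /11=3.91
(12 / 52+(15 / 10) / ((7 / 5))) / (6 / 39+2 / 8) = 158 / 49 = 3.22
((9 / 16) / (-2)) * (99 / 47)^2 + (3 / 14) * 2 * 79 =16135593 / 494816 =32.61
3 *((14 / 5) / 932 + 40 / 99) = 93893 / 76890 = 1.22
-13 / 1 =-13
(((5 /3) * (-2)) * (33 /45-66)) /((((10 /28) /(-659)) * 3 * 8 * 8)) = -4516127 /2160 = -2090.80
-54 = -54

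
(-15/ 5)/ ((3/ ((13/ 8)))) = -13/ 8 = -1.62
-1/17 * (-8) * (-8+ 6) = -16/17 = -0.94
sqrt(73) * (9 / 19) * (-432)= -3888 * sqrt(73) / 19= -1748.37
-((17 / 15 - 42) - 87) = 1918 / 15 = 127.87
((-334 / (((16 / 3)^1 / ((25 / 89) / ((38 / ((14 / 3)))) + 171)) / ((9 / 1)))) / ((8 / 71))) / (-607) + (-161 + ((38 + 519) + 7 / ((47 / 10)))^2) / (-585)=37206129146592037 / 42445715513760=876.56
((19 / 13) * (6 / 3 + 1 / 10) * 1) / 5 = 399 / 650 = 0.61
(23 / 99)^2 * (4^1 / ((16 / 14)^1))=3703 / 19602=0.19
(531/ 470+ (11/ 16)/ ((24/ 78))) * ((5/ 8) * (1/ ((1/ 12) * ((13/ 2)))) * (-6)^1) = -23.29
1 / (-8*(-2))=1 / 16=0.06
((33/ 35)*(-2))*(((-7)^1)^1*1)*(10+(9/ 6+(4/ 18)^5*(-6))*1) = 4978391/ 32805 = 151.76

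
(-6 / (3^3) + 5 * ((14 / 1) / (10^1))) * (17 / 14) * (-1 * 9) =-74.07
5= 5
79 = 79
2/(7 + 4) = 2/11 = 0.18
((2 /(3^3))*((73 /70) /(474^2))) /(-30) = -73 /6369564600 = -0.00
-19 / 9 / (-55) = 19 / 495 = 0.04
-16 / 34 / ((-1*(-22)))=-4 / 187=-0.02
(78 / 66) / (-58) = -13 / 638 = -0.02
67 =67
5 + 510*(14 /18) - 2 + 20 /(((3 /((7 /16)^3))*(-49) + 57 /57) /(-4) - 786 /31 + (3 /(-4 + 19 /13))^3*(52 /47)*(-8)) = 27859257963053 /69698081721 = 399.71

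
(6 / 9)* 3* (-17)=-34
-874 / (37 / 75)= -65550 / 37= -1771.62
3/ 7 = 0.43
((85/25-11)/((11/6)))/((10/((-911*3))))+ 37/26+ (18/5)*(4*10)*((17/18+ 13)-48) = -26952813/7150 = -3769.62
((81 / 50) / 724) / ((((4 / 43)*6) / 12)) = 3483 / 72400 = 0.05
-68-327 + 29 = -366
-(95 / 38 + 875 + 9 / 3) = -880.50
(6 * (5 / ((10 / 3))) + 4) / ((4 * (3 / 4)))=13 / 3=4.33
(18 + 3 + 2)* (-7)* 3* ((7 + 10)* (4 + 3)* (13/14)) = -106743/2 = -53371.50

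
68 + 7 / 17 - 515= -7592 / 17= -446.59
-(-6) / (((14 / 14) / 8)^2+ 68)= 128 / 1451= 0.09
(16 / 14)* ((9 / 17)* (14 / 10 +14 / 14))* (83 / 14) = 35856 / 4165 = 8.61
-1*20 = -20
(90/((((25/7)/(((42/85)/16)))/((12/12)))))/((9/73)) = 10731/1700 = 6.31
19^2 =361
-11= -11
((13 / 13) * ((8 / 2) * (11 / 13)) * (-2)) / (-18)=44 / 117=0.38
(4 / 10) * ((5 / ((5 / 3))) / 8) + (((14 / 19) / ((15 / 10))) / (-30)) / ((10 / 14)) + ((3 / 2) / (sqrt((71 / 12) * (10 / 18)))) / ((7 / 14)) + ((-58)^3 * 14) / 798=-58531427 / 17100 + 18 * sqrt(1065) / 355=-3421.24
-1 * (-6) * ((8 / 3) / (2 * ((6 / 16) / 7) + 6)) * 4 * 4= 7168 / 171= 41.92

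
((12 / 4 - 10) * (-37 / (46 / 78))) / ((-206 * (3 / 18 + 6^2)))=-4329 / 73439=-0.06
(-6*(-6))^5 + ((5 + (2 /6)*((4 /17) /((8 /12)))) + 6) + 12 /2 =1027925283 /17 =60466193.12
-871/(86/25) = -21775/86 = -253.20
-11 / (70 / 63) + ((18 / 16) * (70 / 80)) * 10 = -9 / 160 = -0.06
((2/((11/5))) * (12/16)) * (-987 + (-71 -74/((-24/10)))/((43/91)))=-1382885/1892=-730.91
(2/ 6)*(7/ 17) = 0.14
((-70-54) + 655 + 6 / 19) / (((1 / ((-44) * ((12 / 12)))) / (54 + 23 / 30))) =-24326258 / 19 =-1280329.37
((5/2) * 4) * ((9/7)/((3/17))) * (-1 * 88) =-44880/7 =-6411.43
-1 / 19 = -0.05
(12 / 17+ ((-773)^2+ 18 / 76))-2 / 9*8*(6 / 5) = 597527.81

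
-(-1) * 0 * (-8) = 0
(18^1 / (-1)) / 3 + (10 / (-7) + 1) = -45 / 7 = -6.43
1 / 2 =0.50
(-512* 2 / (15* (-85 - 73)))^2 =262144 / 1404225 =0.19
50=50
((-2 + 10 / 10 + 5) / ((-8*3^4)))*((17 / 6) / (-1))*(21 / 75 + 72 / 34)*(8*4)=8152 / 6075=1.34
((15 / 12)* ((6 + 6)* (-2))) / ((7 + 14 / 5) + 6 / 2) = -75 / 32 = -2.34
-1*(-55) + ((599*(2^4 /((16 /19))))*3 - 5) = 34193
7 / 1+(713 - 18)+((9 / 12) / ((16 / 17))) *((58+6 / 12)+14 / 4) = 24045 / 32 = 751.41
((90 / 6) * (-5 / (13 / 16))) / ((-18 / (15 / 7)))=1000 / 91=10.99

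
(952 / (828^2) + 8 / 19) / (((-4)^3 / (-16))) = 687845 / 6513048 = 0.11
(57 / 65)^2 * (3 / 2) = 9747 / 8450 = 1.15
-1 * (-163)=163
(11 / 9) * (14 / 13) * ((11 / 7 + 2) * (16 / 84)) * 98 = 87.75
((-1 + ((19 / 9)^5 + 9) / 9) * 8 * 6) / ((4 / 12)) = 39617584 / 59049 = 670.93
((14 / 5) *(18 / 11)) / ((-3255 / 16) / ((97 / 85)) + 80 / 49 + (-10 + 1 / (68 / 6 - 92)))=-210805056 / 8587574335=-0.02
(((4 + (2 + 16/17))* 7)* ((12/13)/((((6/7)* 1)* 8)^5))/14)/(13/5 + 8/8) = 4958065/84467515392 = 0.00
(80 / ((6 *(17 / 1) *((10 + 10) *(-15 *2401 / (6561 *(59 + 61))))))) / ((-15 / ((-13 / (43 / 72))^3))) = -9564781584384 / 16226186095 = -589.47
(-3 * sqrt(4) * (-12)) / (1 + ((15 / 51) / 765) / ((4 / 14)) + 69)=374544 / 364147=1.03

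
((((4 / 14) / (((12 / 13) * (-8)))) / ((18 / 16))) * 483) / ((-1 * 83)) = 299 / 1494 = 0.20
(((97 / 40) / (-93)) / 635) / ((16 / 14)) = -679 / 18897600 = -0.00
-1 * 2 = -2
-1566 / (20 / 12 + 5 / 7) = -16443 / 25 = -657.72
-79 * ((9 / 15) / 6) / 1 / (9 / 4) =-158 / 45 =-3.51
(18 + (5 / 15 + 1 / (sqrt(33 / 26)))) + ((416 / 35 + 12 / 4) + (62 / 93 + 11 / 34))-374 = -404351 / 1190 + sqrt(858) / 33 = -338.90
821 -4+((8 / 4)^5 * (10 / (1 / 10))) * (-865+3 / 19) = -52566877 / 19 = -2766677.74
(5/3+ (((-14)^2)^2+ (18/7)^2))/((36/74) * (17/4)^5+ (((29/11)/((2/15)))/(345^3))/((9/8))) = 9666621453966681600/169701006211647421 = 56.96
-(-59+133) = -74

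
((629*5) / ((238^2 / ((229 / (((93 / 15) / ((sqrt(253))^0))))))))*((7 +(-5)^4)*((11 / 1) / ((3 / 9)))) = 1104455550 / 25823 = 42770.23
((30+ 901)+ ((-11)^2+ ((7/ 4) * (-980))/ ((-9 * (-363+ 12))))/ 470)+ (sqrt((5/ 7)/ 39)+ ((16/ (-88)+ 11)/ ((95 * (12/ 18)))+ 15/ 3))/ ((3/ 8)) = 8 * sqrt(1365)/ 819+ 146627801041/ 155154285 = 945.41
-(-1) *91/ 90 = 91/ 90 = 1.01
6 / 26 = 3 / 13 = 0.23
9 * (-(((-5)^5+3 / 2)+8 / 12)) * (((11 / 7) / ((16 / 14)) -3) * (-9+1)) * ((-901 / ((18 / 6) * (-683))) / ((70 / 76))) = 4169863139 / 23905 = 174434.77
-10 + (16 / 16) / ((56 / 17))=-543 / 56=-9.70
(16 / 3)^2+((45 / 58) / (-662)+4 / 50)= 246415403 / 8639100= 28.52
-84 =-84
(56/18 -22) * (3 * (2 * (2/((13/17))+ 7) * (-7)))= 297500/39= 7628.21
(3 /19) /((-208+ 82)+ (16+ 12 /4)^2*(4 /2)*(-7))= -3 /98420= -0.00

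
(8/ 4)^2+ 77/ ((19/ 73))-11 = 288.84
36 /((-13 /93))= -3348 /13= -257.54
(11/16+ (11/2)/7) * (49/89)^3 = 2773155/11279504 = 0.25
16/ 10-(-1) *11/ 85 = 147/ 85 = 1.73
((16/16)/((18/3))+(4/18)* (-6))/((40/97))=-679/240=-2.83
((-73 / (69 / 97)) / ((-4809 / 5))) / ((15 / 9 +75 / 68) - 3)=-2407540 / 5198529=-0.46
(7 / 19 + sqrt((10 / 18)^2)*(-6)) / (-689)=13 / 3021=0.00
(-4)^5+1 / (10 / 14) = -5113 / 5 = -1022.60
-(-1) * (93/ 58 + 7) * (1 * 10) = 2495/ 29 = 86.03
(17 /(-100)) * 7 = -119 /100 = -1.19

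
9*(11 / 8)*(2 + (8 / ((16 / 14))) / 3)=429 / 8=53.62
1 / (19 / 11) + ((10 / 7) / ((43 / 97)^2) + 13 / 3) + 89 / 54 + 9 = 303171335 / 13279518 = 22.83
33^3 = 35937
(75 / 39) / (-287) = -25 / 3731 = -0.01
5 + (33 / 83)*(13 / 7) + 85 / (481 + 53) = 1829741 / 310254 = 5.90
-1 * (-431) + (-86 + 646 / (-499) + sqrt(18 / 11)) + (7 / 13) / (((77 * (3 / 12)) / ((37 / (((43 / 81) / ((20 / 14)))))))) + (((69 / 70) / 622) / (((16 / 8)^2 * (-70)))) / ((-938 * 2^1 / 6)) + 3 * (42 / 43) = 3 * sqrt(22) / 11 + 12260354949029473457 / 35087654107105600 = 350.70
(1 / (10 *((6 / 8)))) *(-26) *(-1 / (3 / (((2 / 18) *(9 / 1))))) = 52 / 45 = 1.16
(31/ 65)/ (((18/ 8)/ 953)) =118172/ 585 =202.00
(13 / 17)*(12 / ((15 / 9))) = 468 / 85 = 5.51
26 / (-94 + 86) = -13 / 4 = -3.25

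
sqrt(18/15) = sqrt(30)/5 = 1.10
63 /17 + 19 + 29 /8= 3581 /136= 26.33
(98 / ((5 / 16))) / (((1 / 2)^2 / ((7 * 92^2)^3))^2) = 1085196062320257434853072680517632 / 5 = 217039212464051486970614500000000.00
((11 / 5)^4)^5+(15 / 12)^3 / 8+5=344448253467024679789037 / 48828125000000000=7054300.23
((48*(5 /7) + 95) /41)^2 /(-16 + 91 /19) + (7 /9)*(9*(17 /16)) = 1838823443 /280713552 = 6.55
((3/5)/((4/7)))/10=21/200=0.10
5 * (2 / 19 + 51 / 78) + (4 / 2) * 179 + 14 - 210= 81903 / 494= 165.80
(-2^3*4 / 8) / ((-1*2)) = 2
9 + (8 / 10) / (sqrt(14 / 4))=4 * sqrt(14) / 35 + 9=9.43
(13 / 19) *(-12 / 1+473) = 5993 / 19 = 315.42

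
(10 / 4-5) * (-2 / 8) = 5 / 8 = 0.62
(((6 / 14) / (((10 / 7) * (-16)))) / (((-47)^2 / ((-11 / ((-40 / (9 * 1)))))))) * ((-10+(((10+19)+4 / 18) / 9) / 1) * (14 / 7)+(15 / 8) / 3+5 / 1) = 56177 / 339302400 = 0.00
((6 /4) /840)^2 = 0.00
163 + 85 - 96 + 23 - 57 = 118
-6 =-6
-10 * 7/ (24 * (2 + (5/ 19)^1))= -665/ 516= -1.29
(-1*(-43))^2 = 1849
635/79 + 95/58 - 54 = -203093/4582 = -44.32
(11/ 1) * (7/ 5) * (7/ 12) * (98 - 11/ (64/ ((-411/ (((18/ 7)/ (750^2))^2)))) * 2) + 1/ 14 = 204059794192411397/ 3360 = 60732081604884.34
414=414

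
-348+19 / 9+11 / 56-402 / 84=-176641 / 504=-350.48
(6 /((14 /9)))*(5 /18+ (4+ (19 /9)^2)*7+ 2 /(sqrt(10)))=27*sqrt(10) /35+ 9635 /42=231.84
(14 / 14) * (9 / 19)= 9 / 19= 0.47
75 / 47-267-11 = -12991 / 47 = -276.40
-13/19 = -0.68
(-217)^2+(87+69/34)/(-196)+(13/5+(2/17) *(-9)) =1569041697/33320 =47090.09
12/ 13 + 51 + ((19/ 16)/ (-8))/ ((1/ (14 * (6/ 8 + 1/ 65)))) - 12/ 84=5846091/ 116480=50.19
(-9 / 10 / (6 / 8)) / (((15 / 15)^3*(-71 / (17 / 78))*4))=17 / 18460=0.00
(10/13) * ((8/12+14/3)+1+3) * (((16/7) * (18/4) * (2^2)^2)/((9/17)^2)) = 1479680/351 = 4215.61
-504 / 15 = -168 / 5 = -33.60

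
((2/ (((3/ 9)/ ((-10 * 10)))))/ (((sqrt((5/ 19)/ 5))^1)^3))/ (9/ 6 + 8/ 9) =-205200 * sqrt(19)/ 43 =-20801.07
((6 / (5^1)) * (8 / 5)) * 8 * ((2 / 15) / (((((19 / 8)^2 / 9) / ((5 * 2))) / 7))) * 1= 228.74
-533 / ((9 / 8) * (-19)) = 4264 / 171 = 24.94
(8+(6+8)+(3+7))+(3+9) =44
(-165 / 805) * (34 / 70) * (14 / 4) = -561 / 1610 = -0.35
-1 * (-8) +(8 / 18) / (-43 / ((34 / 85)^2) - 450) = 206984 / 25875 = 8.00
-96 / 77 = -1.25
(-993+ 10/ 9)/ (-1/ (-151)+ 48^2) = -0.43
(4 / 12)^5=1 / 243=0.00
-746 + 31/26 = -19365/26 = -744.81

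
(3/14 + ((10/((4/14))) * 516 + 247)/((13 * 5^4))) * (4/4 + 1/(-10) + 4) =1964711/162500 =12.09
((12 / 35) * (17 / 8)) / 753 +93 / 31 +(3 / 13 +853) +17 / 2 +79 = 107778883 / 114205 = 943.73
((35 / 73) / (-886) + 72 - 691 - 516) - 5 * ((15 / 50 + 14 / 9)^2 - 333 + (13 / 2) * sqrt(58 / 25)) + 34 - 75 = 24716378299 / 52389180 - 13 * sqrt(58) / 2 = 422.28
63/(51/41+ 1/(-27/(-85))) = 69741/4862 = 14.34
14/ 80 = 7/ 40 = 0.18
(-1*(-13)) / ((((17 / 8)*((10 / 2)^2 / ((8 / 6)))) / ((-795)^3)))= -2786977440 / 17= -163939849.41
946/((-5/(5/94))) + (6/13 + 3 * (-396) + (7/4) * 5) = -2905555/2444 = -1188.85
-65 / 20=-13 / 4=-3.25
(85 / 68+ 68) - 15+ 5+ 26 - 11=297 / 4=74.25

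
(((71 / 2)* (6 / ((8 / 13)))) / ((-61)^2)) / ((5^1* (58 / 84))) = 58149 / 2158180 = 0.03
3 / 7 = 0.43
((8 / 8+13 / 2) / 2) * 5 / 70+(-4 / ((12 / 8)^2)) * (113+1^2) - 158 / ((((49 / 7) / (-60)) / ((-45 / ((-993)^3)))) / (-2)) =-1233109046473 / 6092468088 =-202.40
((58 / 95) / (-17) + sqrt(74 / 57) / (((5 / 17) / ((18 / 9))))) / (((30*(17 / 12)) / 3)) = -348 / 137275 + 4*sqrt(4218) / 475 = 0.54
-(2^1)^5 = -32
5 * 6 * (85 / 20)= 255 / 2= 127.50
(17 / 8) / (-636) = -17 / 5088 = -0.00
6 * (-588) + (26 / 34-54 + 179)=-57838 / 17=-3402.24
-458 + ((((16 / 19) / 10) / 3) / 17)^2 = -10751103386 / 23474025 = -458.00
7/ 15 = 0.47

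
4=4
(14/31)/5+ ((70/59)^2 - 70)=-36960616/539555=-68.50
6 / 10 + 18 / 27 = 19 / 15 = 1.27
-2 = -2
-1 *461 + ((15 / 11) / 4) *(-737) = -2849 / 4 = -712.25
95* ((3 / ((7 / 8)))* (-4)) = -9120 / 7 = -1302.86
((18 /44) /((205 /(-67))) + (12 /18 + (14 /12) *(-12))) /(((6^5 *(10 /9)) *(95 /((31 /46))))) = -5648479 /510849504000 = -0.00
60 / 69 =0.87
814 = 814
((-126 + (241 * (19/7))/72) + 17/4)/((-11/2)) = 56783/2772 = 20.48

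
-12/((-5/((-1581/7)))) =-18972/35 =-542.06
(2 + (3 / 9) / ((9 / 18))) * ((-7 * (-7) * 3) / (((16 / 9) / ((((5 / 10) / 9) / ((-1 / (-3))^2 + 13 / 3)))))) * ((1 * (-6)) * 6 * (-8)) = 793.80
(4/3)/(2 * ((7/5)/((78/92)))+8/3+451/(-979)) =23140/95601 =0.24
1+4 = 5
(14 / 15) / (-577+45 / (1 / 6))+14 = 64456 / 4605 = 14.00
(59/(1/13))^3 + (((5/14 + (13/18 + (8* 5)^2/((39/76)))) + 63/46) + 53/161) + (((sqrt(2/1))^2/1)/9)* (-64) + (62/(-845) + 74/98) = 2578225846560071/5713890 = 451220770.19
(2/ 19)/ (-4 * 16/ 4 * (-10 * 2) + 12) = 1/ 3154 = 0.00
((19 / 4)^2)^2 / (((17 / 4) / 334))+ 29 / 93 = 2024031227 / 50592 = 40006.94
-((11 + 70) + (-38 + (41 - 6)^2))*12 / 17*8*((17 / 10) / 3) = -20288 / 5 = -4057.60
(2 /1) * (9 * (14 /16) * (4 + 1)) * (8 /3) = 210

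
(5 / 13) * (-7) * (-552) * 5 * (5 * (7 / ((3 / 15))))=16905000 / 13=1300384.62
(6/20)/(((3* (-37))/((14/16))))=-0.00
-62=-62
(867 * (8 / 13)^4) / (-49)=-3551232 / 1399489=-2.54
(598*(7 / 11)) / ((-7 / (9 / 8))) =-2691 / 44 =-61.16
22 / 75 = 0.29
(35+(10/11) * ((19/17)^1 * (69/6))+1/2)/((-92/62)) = -547057/17204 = -31.80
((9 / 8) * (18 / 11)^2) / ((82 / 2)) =0.07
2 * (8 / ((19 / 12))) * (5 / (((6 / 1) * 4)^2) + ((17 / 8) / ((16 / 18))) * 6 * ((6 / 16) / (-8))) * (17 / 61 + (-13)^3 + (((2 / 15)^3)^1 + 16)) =686509097287 / 46939500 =14625.40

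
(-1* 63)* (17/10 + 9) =-6741/10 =-674.10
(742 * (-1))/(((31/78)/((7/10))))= -202566/155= -1306.88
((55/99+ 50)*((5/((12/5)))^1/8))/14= 1625/1728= 0.94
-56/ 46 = -28/ 23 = -1.22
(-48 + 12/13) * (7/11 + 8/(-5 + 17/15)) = 279684/4147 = 67.44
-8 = -8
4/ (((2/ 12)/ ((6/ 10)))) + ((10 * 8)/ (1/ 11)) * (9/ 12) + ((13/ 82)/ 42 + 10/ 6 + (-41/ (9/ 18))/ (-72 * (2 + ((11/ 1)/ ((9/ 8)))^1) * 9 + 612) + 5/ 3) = 273097519/ 402948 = 677.75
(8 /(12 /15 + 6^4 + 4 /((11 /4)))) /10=11 /17851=0.00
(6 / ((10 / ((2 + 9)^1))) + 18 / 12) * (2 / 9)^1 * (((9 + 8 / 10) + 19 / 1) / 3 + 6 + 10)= 1152 / 25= 46.08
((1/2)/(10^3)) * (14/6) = 0.00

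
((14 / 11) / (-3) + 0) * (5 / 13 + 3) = -56 / 39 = -1.44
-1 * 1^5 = -1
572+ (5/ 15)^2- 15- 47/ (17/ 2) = 84392/ 153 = 551.58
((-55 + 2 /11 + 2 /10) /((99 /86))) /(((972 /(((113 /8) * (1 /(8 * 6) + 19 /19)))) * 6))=-178806341 /1524251520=-0.12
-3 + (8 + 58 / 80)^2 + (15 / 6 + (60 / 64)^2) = 489629 / 6400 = 76.50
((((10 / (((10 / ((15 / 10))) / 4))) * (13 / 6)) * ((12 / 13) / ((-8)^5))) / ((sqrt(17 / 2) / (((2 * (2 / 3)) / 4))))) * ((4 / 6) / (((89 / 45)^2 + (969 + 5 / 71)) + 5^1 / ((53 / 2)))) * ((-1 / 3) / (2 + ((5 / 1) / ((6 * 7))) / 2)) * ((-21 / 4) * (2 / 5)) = -74676735 * sqrt(34) / 44665608041252864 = -0.00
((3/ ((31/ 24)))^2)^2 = 26873856/ 923521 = 29.10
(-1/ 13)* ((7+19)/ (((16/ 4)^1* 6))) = -1/ 12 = -0.08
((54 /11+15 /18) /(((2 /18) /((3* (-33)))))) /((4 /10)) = -51165 /4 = -12791.25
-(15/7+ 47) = -344/7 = -49.14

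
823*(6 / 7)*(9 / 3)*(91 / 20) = 96291 / 10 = 9629.10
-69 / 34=-2.03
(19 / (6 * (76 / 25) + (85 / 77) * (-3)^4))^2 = 1337730625 / 42947174169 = 0.03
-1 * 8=-8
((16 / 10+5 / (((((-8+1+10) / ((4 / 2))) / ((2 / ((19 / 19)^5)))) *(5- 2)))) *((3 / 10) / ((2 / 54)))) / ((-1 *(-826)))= 387 / 10325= 0.04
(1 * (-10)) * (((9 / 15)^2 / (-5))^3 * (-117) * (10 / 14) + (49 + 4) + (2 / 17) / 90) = -44373287158 / 83671875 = -530.33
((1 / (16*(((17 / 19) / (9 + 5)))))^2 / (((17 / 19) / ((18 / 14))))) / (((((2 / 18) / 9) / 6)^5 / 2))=366127812046680831 / 4913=74522249551532.84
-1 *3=-3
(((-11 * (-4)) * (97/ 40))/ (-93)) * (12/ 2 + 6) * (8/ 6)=-8536/ 465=-18.36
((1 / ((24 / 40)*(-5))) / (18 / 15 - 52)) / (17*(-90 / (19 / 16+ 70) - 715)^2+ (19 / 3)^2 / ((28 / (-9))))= 5341910 / 7100294857741167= 0.00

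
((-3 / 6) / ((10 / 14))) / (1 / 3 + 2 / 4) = -0.84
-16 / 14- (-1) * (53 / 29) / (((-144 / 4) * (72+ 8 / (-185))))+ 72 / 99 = -445482281 / 1070125056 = -0.42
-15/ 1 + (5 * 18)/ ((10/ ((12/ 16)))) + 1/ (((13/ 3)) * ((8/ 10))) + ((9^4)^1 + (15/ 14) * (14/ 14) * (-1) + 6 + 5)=597230/ 91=6562.97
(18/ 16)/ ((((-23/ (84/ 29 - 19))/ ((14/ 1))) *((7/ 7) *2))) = 29421/ 5336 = 5.51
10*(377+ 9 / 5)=3788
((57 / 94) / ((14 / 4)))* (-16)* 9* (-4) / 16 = 2052 / 329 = 6.24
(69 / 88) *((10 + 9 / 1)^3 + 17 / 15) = 5378.97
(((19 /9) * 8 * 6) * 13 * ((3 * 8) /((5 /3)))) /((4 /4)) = 94848 /5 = 18969.60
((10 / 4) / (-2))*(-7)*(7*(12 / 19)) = 735 / 19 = 38.68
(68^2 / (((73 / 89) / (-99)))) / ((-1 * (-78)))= -6790344 / 949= -7155.26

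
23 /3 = 7.67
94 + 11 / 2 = 199 / 2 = 99.50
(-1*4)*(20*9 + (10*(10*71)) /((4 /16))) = -114320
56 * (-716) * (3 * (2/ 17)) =-240576/ 17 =-14151.53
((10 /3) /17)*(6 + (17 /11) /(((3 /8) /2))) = 4700 /1683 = 2.79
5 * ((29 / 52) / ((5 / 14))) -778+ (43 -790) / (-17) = -321003 / 442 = -726.25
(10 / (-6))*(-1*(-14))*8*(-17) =9520 / 3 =3173.33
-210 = -210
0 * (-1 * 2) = 0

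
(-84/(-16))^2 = 441/16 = 27.56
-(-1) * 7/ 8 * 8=7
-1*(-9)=9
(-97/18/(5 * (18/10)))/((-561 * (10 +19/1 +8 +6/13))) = 1261/44259534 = 0.00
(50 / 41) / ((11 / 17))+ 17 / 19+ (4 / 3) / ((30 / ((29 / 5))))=5855827 / 1928025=3.04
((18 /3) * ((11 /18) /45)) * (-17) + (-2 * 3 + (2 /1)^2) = -457 /135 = -3.39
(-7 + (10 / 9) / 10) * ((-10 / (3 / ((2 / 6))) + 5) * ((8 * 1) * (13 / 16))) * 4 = -56420 / 81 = -696.54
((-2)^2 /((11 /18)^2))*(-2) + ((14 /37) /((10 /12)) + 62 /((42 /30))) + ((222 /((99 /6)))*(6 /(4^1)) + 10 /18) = 62129707 /1410255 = 44.06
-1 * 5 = -5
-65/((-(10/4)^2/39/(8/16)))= 1014/5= 202.80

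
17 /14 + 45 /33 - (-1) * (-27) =-3761 /154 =-24.42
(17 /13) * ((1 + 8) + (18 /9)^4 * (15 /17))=393 /13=30.23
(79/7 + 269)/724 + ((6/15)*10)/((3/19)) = 195527/7602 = 25.72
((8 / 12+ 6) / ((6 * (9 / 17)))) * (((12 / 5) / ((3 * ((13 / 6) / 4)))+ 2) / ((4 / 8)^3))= 61472 / 1053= 58.38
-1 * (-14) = 14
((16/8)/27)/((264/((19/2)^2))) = 361/14256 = 0.03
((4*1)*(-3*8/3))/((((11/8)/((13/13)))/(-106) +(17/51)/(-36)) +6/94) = -34435584/44765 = -769.25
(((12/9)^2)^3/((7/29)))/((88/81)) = 14848/693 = 21.43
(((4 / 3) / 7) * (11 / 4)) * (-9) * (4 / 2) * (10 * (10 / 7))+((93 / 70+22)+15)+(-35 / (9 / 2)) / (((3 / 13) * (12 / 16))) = -5608339 / 39690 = -141.30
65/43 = 1.51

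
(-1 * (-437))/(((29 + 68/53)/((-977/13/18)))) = -22628297/375570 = -60.25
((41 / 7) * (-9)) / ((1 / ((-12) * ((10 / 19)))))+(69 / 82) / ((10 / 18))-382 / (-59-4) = 167112317 / 490770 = 340.51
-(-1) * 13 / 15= 13 / 15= 0.87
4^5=1024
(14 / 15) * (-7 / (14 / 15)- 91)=-1379 / 15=-91.93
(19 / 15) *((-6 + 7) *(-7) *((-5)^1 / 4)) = 133 / 12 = 11.08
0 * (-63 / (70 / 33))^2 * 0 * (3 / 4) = 0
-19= -19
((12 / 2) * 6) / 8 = 9 / 2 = 4.50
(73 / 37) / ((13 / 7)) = 511 / 481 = 1.06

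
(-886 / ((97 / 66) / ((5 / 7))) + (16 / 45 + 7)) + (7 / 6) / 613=-423.25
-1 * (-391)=391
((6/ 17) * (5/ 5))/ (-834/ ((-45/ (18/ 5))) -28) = 75/ 8228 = 0.01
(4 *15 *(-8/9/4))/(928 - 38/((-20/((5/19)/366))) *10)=-4880/339653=-0.01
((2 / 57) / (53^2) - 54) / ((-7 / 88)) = 760856800 / 1120791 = 678.86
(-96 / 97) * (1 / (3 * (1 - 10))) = 32 / 873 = 0.04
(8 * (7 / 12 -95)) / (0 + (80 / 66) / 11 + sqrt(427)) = 10967440 / 56263763 -99529518 * sqrt(427) / 56263763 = -36.36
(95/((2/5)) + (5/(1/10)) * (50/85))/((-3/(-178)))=15836.76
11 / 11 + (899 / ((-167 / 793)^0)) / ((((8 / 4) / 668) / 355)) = 106594431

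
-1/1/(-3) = 1/3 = 0.33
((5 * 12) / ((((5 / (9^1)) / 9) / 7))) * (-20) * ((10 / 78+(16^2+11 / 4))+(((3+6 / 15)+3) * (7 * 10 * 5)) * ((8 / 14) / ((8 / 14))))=-4420615500 / 13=-340047346.15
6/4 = 3/2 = 1.50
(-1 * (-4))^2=16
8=8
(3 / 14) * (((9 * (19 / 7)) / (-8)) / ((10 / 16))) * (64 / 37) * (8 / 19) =-6912 / 9065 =-0.76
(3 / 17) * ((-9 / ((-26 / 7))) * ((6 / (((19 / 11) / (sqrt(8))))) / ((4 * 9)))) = 693 * sqrt(2) / 8398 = 0.12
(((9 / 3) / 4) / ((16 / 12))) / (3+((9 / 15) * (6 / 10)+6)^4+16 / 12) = 10546875 / 30759440128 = 0.00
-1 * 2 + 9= 7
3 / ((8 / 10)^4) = 7.32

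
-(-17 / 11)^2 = -289 / 121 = -2.39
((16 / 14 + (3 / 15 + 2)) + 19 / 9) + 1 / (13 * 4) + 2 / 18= 91471 / 16380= 5.58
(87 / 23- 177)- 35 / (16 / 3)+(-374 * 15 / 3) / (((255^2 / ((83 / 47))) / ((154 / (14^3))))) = -116560443317 / 648340560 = -179.78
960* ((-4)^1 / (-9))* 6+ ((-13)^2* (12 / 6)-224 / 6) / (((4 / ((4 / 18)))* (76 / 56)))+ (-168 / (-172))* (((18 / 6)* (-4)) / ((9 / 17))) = 2550.17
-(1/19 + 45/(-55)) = 160/209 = 0.77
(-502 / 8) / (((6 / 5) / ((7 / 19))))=-19.27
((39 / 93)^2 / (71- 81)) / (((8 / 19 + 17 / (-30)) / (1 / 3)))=3211 / 79763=0.04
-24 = -24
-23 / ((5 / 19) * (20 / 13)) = -5681 / 100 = -56.81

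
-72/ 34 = -36/ 17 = -2.12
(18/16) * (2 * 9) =81/4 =20.25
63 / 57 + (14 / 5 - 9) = -484 / 95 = -5.09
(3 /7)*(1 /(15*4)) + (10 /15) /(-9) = -0.07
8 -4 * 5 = -12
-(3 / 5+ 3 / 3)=-8 / 5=-1.60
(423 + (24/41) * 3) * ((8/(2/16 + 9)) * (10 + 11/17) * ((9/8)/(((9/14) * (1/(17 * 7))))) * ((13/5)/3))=2141757072/2993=715588.73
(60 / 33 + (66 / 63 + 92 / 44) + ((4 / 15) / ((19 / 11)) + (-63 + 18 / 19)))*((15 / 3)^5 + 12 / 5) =-1028405986 / 5775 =-178078.96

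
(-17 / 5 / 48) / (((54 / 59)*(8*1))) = -1003 / 103680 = -0.01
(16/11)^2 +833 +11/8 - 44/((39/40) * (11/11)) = 29875517/37752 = 791.36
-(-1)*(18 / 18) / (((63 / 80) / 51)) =1360 / 21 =64.76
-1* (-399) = 399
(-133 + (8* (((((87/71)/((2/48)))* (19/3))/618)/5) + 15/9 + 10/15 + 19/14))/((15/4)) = -395687942/11517975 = -34.35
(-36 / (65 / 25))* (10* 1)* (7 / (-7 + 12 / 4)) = 3150 / 13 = 242.31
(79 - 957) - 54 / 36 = -1759 / 2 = -879.50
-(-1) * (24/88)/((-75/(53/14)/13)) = -689/3850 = -0.18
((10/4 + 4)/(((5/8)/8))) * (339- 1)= 140608/5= 28121.60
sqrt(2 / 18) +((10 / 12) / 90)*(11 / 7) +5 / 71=22453 / 53676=0.42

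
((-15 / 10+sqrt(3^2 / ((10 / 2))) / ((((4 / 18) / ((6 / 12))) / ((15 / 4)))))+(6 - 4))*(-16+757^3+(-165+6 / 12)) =867595825 / 4+70275261825*sqrt(5) / 32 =5127532161.79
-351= -351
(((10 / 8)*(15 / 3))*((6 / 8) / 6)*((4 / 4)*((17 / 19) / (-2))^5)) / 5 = -7099285 / 2535525376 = -0.00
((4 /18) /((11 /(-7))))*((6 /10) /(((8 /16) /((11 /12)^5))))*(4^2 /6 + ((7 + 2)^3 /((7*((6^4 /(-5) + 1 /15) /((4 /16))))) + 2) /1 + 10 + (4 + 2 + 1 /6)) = -19822288849 /8704889856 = -2.28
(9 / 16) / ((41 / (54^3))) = 177147 / 82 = 2160.33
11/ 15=0.73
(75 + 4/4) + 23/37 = 2835/37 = 76.62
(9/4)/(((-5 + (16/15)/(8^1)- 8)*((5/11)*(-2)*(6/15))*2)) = 1485/6176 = 0.24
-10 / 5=-2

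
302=302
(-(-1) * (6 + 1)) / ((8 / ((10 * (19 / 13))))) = 665 / 52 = 12.79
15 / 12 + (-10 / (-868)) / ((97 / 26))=105505 / 84196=1.25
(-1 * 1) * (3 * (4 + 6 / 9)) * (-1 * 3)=42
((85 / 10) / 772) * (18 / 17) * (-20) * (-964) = 43380 / 193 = 224.77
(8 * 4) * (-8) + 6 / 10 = -1277 / 5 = -255.40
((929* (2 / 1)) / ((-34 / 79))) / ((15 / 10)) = -146782 / 51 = -2878.08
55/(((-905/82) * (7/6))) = -5412/1267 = -4.27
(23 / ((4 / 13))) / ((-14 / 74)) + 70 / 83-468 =-2003901 / 2324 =-862.26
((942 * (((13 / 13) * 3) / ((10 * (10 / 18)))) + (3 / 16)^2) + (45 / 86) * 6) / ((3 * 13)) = 13.12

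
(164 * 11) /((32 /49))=22099 /8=2762.38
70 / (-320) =-7 / 32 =-0.22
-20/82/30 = -1/123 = -0.01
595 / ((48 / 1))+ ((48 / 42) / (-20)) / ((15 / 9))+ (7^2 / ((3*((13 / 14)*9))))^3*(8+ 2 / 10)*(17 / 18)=76474121352521 / 1089737485200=70.18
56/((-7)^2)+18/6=29/7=4.14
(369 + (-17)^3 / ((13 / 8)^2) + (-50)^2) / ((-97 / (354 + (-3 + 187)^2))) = -60106970 / 169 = -355662.54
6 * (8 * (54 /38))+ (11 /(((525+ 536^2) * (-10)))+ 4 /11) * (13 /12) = 165074927571 /2406183560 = 68.60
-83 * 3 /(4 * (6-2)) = -249 /16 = -15.56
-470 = -470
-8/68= -2/17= -0.12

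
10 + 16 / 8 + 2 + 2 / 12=14.17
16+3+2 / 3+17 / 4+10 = 407 / 12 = 33.92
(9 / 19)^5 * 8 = 472392 / 2476099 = 0.19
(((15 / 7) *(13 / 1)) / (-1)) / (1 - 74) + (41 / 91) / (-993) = 2514262 / 6596499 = 0.38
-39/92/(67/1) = -39/6164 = -0.01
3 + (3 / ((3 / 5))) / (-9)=2.44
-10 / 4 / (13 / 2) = -5 / 13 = -0.38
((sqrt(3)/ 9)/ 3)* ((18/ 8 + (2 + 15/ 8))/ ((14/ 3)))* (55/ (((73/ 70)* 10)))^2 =1037575* sqrt(3)/ 767376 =2.34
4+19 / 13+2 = 97 / 13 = 7.46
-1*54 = -54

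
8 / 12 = 2 / 3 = 0.67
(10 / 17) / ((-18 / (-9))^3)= 5 / 68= 0.07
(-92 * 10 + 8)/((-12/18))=1368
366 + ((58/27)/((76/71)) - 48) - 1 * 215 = 107737/1026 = 105.01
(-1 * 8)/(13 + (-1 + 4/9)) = -9/14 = -0.64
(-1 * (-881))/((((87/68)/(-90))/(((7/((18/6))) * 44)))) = -184516640/29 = -6362642.76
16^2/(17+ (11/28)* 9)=7168/575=12.47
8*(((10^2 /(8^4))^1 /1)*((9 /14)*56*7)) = 1575 /32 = 49.22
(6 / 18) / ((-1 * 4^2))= -1 / 48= -0.02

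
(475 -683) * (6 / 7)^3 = -44928 / 343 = -130.99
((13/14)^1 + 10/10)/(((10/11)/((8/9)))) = 66/35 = 1.89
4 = 4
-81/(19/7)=-567/19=-29.84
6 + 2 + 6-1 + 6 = 19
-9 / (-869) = 9 / 869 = 0.01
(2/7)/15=2/105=0.02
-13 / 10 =-1.30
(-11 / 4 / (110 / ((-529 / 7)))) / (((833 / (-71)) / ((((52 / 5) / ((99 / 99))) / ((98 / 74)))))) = -18065879 / 14285950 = -1.26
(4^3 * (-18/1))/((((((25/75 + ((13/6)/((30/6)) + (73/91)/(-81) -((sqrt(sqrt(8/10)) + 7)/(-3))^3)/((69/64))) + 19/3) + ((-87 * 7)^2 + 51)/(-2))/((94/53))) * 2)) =1721099016000/(53 * (5895264482725 -8736 * (sqrt(2) * 5^(3/4) + 35)^3)) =0.01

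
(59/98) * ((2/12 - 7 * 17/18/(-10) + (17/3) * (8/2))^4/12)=18871340563066379/1234517760000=15286.41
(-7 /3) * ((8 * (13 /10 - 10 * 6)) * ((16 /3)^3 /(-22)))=-33660928 /4455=-7555.76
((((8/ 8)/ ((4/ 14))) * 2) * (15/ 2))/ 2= 105/ 4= 26.25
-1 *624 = -624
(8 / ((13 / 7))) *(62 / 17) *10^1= 34720 / 221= 157.10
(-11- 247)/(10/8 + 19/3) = -3096/91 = -34.02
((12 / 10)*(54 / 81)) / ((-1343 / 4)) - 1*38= -255186 / 6715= -38.00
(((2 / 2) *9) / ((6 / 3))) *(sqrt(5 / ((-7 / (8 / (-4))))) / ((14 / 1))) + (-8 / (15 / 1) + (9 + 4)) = 9 *sqrt(70) / 196 + 187 / 15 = 12.85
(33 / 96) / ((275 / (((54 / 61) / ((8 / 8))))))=27 / 24400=0.00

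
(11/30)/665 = 11/19950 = 0.00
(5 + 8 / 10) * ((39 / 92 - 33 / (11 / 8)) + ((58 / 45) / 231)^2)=-6796823053373 / 49705771500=-136.74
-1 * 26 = -26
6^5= 7776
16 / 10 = 8 / 5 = 1.60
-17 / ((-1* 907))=17 / 907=0.02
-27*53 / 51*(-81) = 38637 / 17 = 2272.76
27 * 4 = 108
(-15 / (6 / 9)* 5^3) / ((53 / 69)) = -388125 / 106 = -3661.56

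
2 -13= -11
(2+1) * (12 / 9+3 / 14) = 65 / 14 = 4.64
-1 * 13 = -13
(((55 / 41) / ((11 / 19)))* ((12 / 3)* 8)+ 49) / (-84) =-1683 / 1148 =-1.47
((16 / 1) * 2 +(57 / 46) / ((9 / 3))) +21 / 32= 24339 / 736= 33.07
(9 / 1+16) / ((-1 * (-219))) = 25 / 219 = 0.11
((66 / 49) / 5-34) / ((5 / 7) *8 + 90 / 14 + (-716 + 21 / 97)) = 200402 / 4180505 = 0.05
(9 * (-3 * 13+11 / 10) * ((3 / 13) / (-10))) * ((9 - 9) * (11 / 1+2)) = 0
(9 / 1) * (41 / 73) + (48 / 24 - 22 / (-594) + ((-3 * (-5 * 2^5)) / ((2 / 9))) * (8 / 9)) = 1927.09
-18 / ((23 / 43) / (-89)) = 68886 / 23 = 2995.04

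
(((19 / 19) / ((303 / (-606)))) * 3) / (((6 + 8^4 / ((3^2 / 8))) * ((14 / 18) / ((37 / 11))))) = -8991 / 1263647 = -0.01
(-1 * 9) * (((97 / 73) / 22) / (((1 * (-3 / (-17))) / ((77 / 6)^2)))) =-888811 / 1752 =-507.31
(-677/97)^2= 458329/9409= 48.71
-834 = -834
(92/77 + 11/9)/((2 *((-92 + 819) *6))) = 0.00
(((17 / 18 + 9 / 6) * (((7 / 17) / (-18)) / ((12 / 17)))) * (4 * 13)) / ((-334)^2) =-1001 / 27108108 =-0.00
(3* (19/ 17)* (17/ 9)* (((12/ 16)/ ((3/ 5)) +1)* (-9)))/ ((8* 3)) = -171/ 32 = -5.34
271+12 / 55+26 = 16347 / 55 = 297.22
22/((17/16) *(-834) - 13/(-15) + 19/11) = -29040/1166261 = -0.02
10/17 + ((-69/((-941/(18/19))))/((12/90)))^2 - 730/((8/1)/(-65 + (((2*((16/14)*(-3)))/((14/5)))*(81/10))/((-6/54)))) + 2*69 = -10886209824709899/1065102591812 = -10220.81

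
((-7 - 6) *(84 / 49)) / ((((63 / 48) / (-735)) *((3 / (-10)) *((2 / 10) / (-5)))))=1040000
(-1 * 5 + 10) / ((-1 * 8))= -5 / 8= -0.62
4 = 4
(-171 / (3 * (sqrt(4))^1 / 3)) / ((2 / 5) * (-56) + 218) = -285 / 652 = -0.44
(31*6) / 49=186 / 49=3.80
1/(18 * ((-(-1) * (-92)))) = -1/1656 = -0.00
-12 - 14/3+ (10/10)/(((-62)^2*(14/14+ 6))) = -1345397/80724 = -16.67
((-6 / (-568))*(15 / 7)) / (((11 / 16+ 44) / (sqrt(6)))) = 36*sqrt(6) / 71071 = 0.00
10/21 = 0.48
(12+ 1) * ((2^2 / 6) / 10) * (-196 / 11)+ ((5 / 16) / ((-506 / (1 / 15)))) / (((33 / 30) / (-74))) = -5156227 / 333960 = -15.44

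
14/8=1.75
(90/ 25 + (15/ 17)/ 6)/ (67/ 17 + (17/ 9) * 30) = 1911/ 30910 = 0.06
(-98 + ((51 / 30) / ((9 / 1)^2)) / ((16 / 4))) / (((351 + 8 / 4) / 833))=-264479999 / 1143720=-231.25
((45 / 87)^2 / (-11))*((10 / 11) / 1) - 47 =-4785017 / 101761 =-47.02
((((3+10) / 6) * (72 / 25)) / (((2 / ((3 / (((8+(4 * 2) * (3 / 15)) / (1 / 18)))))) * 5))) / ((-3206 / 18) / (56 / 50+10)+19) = 5421 / 1492600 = 0.00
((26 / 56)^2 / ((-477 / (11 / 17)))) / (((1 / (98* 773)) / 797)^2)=-34574117246720051 / 32436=-1065918030790.48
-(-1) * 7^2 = 49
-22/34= -11/17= -0.65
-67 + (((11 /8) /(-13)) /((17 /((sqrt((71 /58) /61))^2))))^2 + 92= 978183172456361 /39127326873856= 25.00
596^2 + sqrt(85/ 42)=sqrt(3570)/ 42 + 355216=355217.42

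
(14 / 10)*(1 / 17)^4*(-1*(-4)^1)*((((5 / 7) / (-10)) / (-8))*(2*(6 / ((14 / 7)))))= 3 / 835210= 0.00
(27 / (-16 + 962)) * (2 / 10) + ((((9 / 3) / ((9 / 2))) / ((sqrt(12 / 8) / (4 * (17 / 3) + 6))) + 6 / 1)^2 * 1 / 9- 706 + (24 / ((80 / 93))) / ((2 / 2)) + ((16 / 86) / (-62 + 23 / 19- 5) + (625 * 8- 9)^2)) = 688 * sqrt(6) / 81 + 16104743041597168 / 646531875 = 24909454.76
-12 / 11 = -1.09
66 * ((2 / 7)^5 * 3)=6336 / 16807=0.38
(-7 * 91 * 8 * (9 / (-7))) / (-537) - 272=-50872 / 179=-284.20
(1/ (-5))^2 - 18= -449/ 25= -17.96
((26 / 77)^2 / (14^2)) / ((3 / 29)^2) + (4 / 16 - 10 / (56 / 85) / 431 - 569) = -640920412576 / 1126930959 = -568.73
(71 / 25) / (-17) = -71 / 425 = -0.17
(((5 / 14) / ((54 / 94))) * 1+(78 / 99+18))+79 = 409187 / 4158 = 98.41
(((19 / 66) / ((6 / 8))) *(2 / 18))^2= 1444 / 793881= 0.00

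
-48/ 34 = -24/ 17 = -1.41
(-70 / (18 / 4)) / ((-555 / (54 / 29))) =56 / 1073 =0.05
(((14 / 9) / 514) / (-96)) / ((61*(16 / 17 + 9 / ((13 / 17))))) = -1547 / 38047702752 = -0.00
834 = 834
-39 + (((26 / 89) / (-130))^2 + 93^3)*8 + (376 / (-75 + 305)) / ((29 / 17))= 849927969078391 / 132082675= 6434817.96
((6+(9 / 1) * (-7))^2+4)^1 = 3253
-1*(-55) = 55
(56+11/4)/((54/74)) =8695/108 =80.51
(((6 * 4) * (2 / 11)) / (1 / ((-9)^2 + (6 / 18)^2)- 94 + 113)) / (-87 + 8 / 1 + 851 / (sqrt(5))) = 3460200 / 26449751581 + 7454760 * sqrt(5) / 26449751581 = 0.00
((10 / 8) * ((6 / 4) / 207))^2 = 25 / 304704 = 0.00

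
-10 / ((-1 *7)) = 10 / 7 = 1.43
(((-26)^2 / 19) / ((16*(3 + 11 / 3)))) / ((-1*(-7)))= 507 / 10640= 0.05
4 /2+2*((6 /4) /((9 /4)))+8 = 34 /3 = 11.33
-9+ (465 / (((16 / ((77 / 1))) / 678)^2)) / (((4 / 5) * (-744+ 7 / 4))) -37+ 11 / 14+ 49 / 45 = -499018511393767 / 59855040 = -8337117.67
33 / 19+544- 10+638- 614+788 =25607 / 19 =1347.74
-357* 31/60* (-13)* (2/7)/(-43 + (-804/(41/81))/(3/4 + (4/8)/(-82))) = -417911/1328710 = -0.31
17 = 17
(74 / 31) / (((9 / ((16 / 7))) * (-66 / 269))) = -159248 / 64449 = -2.47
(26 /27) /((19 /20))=520 /513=1.01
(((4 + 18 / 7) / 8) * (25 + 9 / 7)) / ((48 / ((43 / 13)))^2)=978121 / 9539712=0.10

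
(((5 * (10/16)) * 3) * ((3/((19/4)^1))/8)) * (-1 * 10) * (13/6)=-4875/304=-16.04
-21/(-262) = 21/262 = 0.08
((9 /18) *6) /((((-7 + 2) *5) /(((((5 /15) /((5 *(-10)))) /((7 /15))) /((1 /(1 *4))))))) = 6 /875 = 0.01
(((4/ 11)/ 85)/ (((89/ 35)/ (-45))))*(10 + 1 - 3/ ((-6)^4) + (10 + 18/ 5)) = -371917/ 199716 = -1.86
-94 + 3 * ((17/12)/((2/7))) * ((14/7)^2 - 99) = -12057/8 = -1507.12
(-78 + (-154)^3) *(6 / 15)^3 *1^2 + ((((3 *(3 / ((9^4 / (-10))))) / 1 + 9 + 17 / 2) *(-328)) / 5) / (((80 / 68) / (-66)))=-5145451198 / 30375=-169397.57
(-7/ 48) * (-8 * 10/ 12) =35/ 36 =0.97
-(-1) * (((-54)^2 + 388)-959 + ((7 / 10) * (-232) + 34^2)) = 16693 / 5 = 3338.60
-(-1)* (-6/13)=-6/13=-0.46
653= 653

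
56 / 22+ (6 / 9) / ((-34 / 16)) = 1252 / 561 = 2.23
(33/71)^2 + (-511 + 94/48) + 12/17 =-1045064129/2056728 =-508.12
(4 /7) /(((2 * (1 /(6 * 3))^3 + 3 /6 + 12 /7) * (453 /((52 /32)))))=6318 /6825955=0.00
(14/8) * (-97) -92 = -1047/4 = -261.75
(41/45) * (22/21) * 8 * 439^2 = 1390674736/945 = 1471613.48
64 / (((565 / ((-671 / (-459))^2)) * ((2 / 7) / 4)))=403415936 / 119034765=3.39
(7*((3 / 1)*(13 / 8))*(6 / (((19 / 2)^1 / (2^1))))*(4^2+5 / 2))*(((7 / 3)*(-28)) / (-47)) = 989898 / 893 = 1108.51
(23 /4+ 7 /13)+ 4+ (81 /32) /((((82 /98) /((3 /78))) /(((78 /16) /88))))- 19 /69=16602631427 /1657024512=10.02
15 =15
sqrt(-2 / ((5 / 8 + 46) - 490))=4* sqrt(3547) / 3547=0.07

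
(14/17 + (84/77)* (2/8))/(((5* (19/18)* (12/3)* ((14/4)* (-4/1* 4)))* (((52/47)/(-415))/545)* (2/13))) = 3922553025/3183488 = 1232.16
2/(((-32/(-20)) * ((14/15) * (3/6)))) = 75/28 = 2.68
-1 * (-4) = 4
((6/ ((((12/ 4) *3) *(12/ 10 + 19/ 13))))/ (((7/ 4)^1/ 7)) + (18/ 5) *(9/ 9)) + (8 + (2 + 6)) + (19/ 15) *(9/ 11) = 123533/ 5709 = 21.64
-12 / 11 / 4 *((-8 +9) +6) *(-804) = 16884 / 11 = 1534.91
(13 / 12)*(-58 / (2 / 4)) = -377 / 3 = -125.67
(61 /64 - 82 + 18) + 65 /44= -43345 /704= -61.57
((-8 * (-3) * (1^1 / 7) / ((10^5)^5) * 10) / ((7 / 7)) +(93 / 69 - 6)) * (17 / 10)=-1591624999999999999999998827 / 201250000000000000000000000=-7.91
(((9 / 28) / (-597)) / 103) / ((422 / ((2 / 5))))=-3 / 605481380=-0.00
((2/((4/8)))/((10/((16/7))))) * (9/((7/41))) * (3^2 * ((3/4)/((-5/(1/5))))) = -13.01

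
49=49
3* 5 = 15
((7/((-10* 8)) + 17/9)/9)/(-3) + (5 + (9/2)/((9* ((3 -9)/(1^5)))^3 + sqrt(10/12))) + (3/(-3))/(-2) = 15713394844672013/2892078453468240 -9* sqrt(30)/297538935542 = 5.43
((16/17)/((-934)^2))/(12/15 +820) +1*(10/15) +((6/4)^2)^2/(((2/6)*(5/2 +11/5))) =2787630827971/715134767544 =3.90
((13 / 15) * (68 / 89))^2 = 781456 / 1782225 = 0.44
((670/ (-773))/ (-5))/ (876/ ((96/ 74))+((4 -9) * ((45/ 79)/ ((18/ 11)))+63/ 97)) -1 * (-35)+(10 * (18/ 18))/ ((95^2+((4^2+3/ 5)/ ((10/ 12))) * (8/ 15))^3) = 805520056647161953944003261821/ 23014689678293403224807116041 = 35.00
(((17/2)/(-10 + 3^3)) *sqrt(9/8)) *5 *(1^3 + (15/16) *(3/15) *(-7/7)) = 195 *sqrt(2)/128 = 2.15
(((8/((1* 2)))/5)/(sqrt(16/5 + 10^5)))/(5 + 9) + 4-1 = sqrt(156255)/2187570 + 3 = 3.00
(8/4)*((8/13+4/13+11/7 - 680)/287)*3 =-369918/26117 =-14.16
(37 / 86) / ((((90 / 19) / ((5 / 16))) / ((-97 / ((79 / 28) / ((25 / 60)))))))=-2386685 / 5870016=-0.41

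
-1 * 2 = -2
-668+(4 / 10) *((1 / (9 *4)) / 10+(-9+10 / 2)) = -602639 / 900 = -669.60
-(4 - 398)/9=394/9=43.78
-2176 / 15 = -145.07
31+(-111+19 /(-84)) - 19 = -8335 /84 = -99.23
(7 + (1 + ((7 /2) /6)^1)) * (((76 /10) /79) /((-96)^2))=1957 /21841920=0.00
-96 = -96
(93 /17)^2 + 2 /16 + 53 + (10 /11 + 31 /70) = 75129941 /890120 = 84.40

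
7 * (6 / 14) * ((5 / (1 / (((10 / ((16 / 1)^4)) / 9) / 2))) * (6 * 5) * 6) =375 / 16384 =0.02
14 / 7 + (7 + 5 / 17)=158 / 17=9.29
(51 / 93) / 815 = 17 / 25265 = 0.00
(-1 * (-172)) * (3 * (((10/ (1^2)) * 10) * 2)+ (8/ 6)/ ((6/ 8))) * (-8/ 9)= -7452416/ 81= -92005.14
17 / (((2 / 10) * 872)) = 85 / 872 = 0.10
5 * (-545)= -2725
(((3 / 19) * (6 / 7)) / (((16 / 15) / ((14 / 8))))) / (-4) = -0.06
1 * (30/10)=3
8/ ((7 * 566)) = 4/ 1981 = 0.00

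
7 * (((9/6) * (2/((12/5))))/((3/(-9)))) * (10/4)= -525/8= -65.62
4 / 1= 4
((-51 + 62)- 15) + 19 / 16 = -45 / 16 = -2.81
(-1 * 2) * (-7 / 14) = 1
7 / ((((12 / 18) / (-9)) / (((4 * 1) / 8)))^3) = -137781 / 64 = -2152.83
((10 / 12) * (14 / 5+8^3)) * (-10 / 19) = -4290 / 19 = -225.79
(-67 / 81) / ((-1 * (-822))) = -67 / 66582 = -0.00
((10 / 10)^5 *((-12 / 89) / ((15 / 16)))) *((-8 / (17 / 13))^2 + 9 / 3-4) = -673728 / 128605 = -5.24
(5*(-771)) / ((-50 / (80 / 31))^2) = -49344 / 4805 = -10.27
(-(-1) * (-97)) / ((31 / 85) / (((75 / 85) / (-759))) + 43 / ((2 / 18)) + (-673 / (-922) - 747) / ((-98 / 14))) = -15650950 / 29025253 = -0.54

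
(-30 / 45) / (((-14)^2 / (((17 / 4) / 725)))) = -17 / 852600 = -0.00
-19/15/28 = -19/420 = -0.05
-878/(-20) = 43.90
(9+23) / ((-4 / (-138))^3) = 1314036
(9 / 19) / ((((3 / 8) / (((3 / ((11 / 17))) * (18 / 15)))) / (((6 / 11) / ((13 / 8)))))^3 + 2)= 540800018546688 / 2292621639938891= 0.24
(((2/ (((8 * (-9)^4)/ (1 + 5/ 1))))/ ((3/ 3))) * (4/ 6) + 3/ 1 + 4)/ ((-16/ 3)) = -1.31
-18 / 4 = -9 / 2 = -4.50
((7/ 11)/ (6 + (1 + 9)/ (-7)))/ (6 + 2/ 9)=63/ 2816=0.02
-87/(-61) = 87/61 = 1.43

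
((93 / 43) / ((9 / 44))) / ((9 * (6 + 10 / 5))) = 341 / 2322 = 0.15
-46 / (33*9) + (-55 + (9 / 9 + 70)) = 4706 / 297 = 15.85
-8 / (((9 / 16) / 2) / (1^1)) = -256 / 9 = -28.44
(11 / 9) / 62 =11 / 558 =0.02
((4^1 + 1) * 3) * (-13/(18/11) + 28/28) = -625/6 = -104.17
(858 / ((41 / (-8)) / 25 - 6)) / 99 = -5200 / 3723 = -1.40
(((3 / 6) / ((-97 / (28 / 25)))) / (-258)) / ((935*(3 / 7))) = 49 / 877474125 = 0.00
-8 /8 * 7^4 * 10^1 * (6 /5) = -28812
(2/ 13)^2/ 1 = 4/ 169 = 0.02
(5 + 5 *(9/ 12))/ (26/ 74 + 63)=1295/ 9376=0.14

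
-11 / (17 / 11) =-121 / 17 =-7.12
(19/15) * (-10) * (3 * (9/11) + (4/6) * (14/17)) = -64030/1683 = -38.05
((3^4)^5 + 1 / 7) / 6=12203745404 / 21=581130733.52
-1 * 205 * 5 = -1025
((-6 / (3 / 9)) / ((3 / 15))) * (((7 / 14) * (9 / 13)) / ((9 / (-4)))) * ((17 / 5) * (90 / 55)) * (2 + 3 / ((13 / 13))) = 55080 / 143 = 385.17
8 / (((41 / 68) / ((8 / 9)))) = 4352 / 369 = 11.79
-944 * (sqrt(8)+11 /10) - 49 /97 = -1888 * sqrt(2) - 503869 /485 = -3708.94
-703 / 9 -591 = -6022 / 9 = -669.11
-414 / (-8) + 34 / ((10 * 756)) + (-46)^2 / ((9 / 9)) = 2167.75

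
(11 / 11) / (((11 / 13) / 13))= 169 / 11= 15.36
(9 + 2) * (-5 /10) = -11 /2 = -5.50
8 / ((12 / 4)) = 8 / 3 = 2.67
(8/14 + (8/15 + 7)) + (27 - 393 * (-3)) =127481/105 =1214.10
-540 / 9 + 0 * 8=-60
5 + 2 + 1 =8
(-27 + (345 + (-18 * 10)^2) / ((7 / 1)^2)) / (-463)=-31422 / 22687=-1.39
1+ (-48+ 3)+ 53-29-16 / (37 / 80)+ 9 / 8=-15827 / 296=-53.47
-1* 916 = -916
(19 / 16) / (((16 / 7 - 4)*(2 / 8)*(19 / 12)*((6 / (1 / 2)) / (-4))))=7 / 12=0.58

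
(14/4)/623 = 1/178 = 0.01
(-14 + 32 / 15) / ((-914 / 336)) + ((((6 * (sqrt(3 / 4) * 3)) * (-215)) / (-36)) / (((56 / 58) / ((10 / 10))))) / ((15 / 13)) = 9968 / 2285 + 16211 * sqrt(3) / 336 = 87.93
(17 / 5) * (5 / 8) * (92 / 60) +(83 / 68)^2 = 329333 / 69360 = 4.75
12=12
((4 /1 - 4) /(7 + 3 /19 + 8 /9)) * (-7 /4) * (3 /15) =0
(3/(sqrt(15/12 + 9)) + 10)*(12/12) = 6*sqrt(41)/41 + 10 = 10.94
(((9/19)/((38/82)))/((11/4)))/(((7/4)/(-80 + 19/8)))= -458298/27797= -16.49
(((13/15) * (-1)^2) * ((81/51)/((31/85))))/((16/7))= 819/496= 1.65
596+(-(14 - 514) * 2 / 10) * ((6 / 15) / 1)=636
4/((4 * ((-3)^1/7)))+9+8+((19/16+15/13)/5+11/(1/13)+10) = 524581/3120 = 168.13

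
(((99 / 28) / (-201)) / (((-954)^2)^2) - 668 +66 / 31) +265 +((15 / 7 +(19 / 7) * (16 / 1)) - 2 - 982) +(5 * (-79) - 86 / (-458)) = -6376455590186778573065 / 3677073020498058048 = -1734.11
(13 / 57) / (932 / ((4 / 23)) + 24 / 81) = 0.00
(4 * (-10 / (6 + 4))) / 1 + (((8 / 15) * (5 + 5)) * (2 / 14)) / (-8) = -86 / 21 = -4.10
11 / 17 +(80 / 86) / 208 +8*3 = 468527 / 19006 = 24.65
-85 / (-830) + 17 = 2839 / 166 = 17.10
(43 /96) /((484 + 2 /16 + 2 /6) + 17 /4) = 43 /46916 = 0.00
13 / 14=0.93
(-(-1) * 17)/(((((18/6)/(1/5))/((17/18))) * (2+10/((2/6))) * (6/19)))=5491/51840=0.11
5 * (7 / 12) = 35 / 12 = 2.92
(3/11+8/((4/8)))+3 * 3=278/11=25.27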